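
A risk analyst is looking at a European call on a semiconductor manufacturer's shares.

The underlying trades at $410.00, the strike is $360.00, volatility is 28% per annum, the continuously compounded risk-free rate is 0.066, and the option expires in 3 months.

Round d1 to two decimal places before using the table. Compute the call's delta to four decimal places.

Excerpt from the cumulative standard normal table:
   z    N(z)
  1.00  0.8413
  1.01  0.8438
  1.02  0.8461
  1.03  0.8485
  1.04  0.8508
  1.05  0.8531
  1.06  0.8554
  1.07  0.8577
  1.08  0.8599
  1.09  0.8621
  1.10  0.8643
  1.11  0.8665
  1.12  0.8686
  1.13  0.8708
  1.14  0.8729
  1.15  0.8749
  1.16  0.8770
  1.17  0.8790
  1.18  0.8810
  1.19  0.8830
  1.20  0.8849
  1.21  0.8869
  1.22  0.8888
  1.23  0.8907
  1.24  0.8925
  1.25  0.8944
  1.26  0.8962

0.8686

σ√T = 0.28·√0.25 = 0.1400
d₁ = [ln(410/360) + (0.066 + 0.28²/2)·0.25] / 0.1400 = [0.1301 + 0.0263] / 0.1400 = 1.1168 ≈ 1.12
N(d₁) = N(1.12) = 0.8686
Δ_call = N(d₁) = 0.8686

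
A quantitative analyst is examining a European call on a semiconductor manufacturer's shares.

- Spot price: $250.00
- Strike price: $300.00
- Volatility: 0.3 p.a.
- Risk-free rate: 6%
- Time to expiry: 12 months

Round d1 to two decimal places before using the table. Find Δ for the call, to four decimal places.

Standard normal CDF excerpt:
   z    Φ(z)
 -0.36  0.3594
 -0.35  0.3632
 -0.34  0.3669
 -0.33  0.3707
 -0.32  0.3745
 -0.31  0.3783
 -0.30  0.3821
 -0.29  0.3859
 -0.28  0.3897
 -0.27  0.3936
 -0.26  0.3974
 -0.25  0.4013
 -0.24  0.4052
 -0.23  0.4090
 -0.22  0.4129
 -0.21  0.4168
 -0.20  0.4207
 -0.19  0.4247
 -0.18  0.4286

0.3974

σ√T = 0.3·√1 = 0.3000
ln(S/K) + (r + σ²/2)T = ln(250/300) + (0.06 + 0.3²/2)·1 = -0.1823 + 0.1050 = -0.0773
d₁ = -0.0773 / 0.3000 = -0.2577 ≈ -0.26
N(d₁) = N(-0.26) = 0.3974
Δ_call = N(d₁) = 0.3974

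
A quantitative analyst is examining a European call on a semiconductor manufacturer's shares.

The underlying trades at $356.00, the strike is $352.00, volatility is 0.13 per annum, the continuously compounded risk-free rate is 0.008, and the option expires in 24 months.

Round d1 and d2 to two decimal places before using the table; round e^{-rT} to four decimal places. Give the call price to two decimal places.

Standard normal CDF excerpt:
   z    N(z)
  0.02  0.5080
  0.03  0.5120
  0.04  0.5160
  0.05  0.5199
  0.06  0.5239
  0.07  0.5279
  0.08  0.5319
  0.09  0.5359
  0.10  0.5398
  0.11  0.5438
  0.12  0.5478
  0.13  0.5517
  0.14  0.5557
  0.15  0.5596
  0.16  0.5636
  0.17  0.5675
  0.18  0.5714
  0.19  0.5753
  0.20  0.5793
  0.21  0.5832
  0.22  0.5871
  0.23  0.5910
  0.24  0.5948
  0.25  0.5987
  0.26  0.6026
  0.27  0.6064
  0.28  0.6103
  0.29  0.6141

$30.27

σ√T = 0.13·√2 = 0.1838
d₁ = [ln(356/352) + (0.008 + 0.13²/2)·2] / 0.1838 = [0.0113 + 0.0329] / 0.1838 = 0.2404 ≈ 0.24
d₂ = d₁ − σ√T = 0.2404 − 0.1838 = 0.0566 ≈ 0.06
e^(−rT) = e^(−0.008·2) = 0.9841
N(d₁) = N(0.24) = 0.5948;  N(d₂) = N(0.06) = 0.5239
C = 356·0.5948 − 352·0.9841·0.5239 = 211.7488 − 181.4806 = 30.2682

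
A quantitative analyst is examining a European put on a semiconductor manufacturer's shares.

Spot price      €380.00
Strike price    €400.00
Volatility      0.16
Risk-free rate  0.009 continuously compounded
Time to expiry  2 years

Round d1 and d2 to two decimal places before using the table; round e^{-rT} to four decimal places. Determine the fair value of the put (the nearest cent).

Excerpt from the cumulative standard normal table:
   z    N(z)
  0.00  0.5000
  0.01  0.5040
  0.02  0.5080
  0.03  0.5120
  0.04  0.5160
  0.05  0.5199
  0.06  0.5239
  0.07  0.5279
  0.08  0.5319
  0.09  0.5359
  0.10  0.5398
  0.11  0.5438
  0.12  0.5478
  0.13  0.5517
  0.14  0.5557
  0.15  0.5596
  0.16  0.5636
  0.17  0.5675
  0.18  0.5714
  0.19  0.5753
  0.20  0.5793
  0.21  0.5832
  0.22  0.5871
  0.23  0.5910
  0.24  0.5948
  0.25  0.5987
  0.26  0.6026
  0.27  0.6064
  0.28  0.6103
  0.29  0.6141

€42.19

σ√T = 0.16 × 1.4142 = 0.2263
ln(S/K) + (r + σ²/2)T = ln(380/400) + (0.009 + 0.16²/2)·2 = -0.0513 + 0.0436 = -0.0077
d₁ = -0.0077 / 0.2263 = -0.0340 → -0.03
d₂ = d₁ − σ√T = -0.0340 − 0.2263 = -0.2603 → -0.26
e^(−rT) = e^(−0.009·2) = 0.9822
N(−d₂) = N(0.26) = 0.6026;  N(−d₁) = N(0.03) = 0.5120
P = 400·0.9822·0.6026 − 380·0.5120 = 236.7495 − 194.5600 = 42.1895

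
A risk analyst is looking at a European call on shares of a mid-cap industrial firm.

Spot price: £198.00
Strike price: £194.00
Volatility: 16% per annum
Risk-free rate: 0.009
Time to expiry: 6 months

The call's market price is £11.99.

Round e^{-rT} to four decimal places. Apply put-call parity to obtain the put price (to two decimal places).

e^(−rT) = e^(−0.009·0.5) = 0.9955
Put-call parity: C − P = S − K·e^(−rT) = 198 − 194·0.9955 = 198 − 193.1270 = 4.8730
P = C − (C − P) = 11.99 − (4.8730) = 7.1170

£7.12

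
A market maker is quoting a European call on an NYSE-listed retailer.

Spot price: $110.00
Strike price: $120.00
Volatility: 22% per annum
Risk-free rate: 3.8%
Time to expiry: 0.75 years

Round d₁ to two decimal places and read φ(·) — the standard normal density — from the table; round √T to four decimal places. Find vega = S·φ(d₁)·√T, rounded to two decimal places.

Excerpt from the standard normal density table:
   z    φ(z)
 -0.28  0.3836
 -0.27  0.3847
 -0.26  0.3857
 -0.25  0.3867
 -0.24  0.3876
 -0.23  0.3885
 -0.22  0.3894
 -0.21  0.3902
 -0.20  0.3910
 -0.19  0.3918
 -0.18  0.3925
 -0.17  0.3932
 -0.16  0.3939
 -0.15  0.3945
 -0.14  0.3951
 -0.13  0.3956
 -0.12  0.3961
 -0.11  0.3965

T = 0.75;  σ√T = 0.1905
d₁ = [ln(110/120) + (0.038 + 0.22²/2)·0.75] / 0.1905 = [-0.0870 + 0.0466] / 0.1905 = -0.2118 → -0.21
√T = √0.75 = 0.8660
φ(d₁) = φ(-0.21) = 0.3902
vega = S·φ(d₁)·√T = 110·0.3902·0.8660 = 37.1705

37.17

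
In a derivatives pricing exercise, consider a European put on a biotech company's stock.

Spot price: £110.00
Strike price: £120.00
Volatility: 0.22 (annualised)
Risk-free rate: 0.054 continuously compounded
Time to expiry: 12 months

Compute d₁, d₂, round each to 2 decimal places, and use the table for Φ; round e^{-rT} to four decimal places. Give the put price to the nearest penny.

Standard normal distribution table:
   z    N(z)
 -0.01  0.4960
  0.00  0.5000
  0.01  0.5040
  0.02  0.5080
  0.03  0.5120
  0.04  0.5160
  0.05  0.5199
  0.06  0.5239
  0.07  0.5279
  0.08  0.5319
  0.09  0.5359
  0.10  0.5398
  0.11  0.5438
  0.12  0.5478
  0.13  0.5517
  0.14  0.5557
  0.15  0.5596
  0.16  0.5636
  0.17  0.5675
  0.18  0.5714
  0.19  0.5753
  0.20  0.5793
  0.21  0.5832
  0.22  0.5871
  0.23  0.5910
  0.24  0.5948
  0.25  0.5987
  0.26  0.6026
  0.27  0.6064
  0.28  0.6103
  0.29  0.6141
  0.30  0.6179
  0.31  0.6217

T = 1;  σ√T = 0.2200
d₁ = [ln(110/120) + (0.054 + ½·0.22²)·1] / (σ√T) = (-0.0870 + 0.0782) / 0.2200 = -0.0401 → -0.04
d₂ = -0.0401 − 0.2200 = -0.2601 → -0.26
exp(−rT) = exp(−0.054·1) = 0.9474
N(−d₂) = N(0.26) = 0.6026;  N(−d₁) = N(0.04) = 0.5160
P = 120·0.9474·0.6026 − 110·0.5160 = 68.5084 − 56.7600 = 11.7484

£11.75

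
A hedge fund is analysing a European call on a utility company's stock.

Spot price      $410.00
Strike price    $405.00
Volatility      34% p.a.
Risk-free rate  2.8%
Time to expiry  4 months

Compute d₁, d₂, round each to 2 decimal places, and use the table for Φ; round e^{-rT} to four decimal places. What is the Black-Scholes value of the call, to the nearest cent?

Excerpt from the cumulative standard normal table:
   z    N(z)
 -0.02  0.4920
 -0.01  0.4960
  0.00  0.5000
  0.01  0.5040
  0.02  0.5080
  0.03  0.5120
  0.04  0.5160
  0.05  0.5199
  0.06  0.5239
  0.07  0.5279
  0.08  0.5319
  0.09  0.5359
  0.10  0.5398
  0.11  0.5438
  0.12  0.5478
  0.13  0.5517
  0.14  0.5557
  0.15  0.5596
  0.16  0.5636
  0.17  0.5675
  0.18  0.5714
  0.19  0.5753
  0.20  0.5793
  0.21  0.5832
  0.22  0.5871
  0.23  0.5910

σ√T = 0.34·√0.3333 = 0.1963
d₁ = [ln(410/405) + (0.028 + ½·0.34²)·0.3333] / (σ√T) = (0.0123 + 0.0286) / 0.1963 = 0.2082 which rounds to 0.21
d₂ = 0.2082 − 0.1963 = 0.0119 which rounds to 0.01
e^(−rT) = e^(−0.028·0.3333) = 0.9907
N(d₁) = N(0.21) = 0.5832;  N(d₂) = N(0.01) = 0.5040
C = 410·0.5832 − 405·0.9907·0.5040 = 239.1120 − 202.2217 = 36.8903

$36.89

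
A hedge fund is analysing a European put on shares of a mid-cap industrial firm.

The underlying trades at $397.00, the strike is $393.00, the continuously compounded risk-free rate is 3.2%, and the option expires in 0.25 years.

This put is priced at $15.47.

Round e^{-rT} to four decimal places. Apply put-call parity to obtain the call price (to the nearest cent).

e^(−rT) = e^(−0.032·0.25) = 0.9920
Put-call parity: C − P = S − K·e^(−rT) = 397 − 393·0.9920 = 397 − 389.8560 = 7.1440
C = P + (C − P) = 15.47 + (7.1440) = 22.6140

$22.61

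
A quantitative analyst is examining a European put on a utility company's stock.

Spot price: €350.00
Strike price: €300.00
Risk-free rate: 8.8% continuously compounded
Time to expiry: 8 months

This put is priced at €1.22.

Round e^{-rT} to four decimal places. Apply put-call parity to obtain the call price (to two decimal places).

exp(−rT) = exp(−0.088·0.6667) = 0.9430
Put-call parity: C − P = S − K·e^(−rT) = 350 − 300·0.9430 = 350 − 282.9000 = 67.1000
C = P + (C − P) = 1.22 + (67.1000) = 68.3200

€68.32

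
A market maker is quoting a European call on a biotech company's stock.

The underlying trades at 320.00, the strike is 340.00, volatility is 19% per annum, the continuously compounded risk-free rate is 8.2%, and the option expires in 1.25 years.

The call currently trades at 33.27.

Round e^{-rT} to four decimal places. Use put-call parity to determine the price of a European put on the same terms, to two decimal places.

20.15

exp(−rT) = exp(−0.082·1.25) = 0.9026
Put-call parity: C − P = S − K·e^(−rT) = 320 − 340·0.9026 = 320 − 306.8840 = 13.1160
P = C − (C − P) = 33.27 − (13.1160) = 20.1540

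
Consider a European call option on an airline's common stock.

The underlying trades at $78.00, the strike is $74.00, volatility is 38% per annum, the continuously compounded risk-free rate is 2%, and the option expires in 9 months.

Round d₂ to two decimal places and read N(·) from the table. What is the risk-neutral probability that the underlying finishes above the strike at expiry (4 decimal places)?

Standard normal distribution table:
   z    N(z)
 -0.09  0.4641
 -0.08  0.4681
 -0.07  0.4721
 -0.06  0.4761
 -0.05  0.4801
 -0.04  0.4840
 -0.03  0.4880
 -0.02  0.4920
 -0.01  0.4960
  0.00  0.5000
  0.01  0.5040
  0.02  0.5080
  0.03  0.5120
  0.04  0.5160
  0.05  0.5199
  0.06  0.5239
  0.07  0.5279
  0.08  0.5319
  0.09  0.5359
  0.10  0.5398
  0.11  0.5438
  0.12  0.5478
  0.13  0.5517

0.5160

T = 0.75;  σ√T = 0.3291
ln(S/K) + (r + σ²/2)T = ln(78/74) + (0.02 + 0.38²/2)·0.75 = 0.0526 + 0.0692 = 0.1218
d₁ = 0.1218 / 0.3291 = 0.3701 ⇒ 0.37
d₂ = d₁ − σ√T = 0.3701 − 0.3291 = 0.0410 ⇒ 0.04
Pr(exercise) under Q = N(d₂) = 0.5160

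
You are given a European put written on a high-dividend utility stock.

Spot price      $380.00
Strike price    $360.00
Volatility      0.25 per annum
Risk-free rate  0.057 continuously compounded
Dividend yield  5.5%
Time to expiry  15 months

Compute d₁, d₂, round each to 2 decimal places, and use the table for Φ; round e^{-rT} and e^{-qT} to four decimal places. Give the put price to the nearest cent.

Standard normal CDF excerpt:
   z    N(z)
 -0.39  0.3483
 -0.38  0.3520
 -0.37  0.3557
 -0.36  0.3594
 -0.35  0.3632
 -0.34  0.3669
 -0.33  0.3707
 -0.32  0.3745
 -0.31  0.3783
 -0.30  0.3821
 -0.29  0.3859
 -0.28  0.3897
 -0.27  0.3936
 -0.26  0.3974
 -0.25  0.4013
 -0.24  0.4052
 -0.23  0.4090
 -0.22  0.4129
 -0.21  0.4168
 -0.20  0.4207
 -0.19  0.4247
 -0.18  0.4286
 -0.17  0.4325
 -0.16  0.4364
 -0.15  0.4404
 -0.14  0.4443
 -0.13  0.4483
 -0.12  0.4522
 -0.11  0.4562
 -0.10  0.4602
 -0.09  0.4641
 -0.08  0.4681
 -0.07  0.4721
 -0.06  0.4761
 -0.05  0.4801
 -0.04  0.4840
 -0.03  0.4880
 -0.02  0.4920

T = 1.25;  σ√T = 0.2795
d₁ = [ln(380/360) + (0.057 − 0.055 + 0.25²/2)·1.25] / 0.2795 = [0.0541 + 0.0416] / 0.2795 = 0.3421 ≈ 0.34
d₂ = d₁ − σ√T = 0.3421 − 0.2795 = 0.0626 ≈ 0.06
exp(−qT) = exp(−0.055·1.25) = 0.9336;  exp(−rT) = exp(−0.057·1.25) = 0.9312
P = 360·0.9312·N(-0.06) − 380·0.9336·N(-0.34) = 360·0.9312·0.4761 − 380·0.9336·0.3669 = 159.6040 − 130.1644 = 29.4396

$29.44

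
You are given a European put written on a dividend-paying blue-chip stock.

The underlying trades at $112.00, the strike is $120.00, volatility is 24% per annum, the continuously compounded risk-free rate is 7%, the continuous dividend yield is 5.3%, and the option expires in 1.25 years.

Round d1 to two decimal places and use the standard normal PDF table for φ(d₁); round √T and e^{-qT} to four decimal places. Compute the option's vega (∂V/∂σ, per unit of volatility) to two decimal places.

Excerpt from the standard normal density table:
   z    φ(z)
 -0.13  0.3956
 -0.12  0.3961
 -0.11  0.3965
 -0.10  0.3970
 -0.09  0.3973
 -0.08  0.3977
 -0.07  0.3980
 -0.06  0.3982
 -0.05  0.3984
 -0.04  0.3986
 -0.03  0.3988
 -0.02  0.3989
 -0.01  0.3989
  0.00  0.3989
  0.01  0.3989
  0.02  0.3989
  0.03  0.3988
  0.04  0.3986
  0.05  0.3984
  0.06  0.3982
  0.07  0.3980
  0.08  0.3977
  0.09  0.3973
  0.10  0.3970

σ√T = 0.24 × 1.1180 = 0.2683
d₁ = [ln(112/120) + (0.07 − 0.053 + ½·0.24²)·1.25] / (σ√T) = (-0.0690 + 0.0573) / 0.2683 = -0.0438 ⇒ -0.04
√T = √1.25 = 1.1180
φ(d₁) = φ(-0.04) = 0.3986
e^(−qT) = e^(−0.053·1.25) = 0.9359
vega = S·e^(−qT)·φ(d₁)·√T = 112·0.9359·0.3986·1.1180 = 46.7118

46.71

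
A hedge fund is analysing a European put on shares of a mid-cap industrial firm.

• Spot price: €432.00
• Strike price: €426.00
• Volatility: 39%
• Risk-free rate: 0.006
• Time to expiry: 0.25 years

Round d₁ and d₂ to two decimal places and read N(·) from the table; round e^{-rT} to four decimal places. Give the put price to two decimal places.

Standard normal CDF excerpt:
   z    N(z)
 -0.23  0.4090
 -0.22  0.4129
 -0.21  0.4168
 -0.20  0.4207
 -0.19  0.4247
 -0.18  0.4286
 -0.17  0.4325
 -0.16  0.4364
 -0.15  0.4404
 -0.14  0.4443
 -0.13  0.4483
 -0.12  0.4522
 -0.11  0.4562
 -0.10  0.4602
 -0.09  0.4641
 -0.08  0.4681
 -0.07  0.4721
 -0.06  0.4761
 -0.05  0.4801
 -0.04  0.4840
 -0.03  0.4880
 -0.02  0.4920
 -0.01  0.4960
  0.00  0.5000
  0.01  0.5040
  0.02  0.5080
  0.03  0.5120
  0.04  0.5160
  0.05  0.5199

σ√T = 0.39 × 0.5000 = 0.1950
d₁ = [ln(432/426) + (0.006 + ½·0.39²)·0.25] / (σ√T) = (0.0140 + 0.0205) / 0.1950 = 0.1769 ≈ 0.18
d₂ = 0.1769 − 0.1950 = -0.0181 ≈ -0.02
e^(−rT) = e^(−0.006·0.25) = 0.9985
P = 426·0.9985·N(0.02) − 432·N(-0.18) = 426·0.9985·0.5080 − 432·0.4286 = 216.0834 − 185.1552 = 30.9282

€30.93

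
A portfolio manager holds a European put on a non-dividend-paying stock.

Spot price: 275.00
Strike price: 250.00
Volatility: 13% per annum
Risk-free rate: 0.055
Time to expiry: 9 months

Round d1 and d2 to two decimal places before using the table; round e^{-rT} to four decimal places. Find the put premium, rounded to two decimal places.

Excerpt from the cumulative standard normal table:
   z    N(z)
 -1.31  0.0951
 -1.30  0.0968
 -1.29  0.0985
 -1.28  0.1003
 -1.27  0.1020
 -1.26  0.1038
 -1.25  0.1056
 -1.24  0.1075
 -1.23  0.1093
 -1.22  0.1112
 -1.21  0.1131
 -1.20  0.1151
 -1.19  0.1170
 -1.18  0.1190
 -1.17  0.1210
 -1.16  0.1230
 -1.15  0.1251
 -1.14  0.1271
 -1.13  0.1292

T = 0.75;  σ√T = 0.1126
ln(S/K) + (r + σ²/2)T = ln(275/250) + (0.055 + 0.13²/2)·0.75 = 0.0953 + 0.0476 = 0.1429
d₁ = 0.1429 / 0.1126 = 1.2693 ≈ 1.27
d₂ = d₁ − σ√T = 1.2693 − 0.1126 = 1.1567 ≈ 1.16
e^(−rT) = e^(−0.055·0.75) = 0.9596
P = 250·0.9596·N(-1.16) − 275·N(-1.27) = 250·0.9596·0.1230 − 275·0.1020 = 29.5077 − 28.0500 = 1.4577

1.46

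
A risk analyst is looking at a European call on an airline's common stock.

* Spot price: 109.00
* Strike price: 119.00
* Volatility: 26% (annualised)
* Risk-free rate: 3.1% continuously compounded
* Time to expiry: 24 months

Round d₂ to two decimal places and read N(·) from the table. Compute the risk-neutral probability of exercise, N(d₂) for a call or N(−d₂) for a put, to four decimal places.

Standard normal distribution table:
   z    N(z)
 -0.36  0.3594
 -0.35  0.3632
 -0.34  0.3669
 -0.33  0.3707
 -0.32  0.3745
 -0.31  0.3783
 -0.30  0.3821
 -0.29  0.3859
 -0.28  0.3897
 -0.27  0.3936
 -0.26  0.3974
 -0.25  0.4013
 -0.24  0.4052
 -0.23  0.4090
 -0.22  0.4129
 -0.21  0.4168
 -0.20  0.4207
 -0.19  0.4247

σ√T = 0.26·√2 = 0.3677
d₁ = [ln(109/119) + (0.031 + 0.26²/2)·2] / 0.3677 = [-0.0878 + 0.1296] / 0.3677 = 0.1137 which rounds to 0.11
d₂ = d₁ − σ√T = 0.1137 − 0.3677 = -0.2539 which rounds to -0.25
Pr(exercise) under Q = N(d₂) = 0.4013

0.4013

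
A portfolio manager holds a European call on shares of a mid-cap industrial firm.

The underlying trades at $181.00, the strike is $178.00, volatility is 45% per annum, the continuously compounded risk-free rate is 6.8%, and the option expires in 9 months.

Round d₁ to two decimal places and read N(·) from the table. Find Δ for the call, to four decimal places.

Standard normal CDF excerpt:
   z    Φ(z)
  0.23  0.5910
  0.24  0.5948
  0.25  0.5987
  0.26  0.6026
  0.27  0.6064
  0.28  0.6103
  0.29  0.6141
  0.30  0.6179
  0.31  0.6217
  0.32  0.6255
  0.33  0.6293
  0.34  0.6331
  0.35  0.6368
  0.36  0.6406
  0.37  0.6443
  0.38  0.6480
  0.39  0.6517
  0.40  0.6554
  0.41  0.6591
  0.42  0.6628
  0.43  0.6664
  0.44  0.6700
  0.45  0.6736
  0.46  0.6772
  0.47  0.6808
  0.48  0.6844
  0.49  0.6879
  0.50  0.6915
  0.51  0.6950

0.6443

σ√T = 0.45 × 0.8660 = 0.3897
d₁ = [ln(181/178) + (0.068 + 0.45²/2)·0.75] / 0.3897 = [0.0167 + 0.1269] / 0.3897 = 0.3686 → 0.37
N(d₁) = N(0.37) = 0.6443
Δ_call = N(d₁) = 0.6443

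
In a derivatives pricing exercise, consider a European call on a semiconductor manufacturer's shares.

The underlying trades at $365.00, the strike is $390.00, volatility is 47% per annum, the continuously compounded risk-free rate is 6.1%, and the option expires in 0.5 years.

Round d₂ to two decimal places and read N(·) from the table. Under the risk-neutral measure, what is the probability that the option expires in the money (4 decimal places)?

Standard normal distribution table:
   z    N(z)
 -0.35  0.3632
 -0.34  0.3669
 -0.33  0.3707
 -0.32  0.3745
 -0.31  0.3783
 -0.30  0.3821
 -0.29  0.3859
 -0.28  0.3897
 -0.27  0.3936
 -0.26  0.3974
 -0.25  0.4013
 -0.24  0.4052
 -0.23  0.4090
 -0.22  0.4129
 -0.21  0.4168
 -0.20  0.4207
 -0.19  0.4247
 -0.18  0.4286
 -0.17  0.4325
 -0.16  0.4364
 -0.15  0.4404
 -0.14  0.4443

σ√T = 0.47 × 0.7071 = 0.3323
d₁ = [ln(365/390) + (0.061 + ½·0.47²)·0.5] / (σ√T) = (-0.0662 + 0.0857) / 0.3323 = 0.0586 ⇒ 0.06
d₂ = 0.0586 − 0.3323 = -0.2737 ⇒ -0.27
Risk-neutral Pr[S_T > K] = N(d₂) = N(-0.27) = 0.3936

0.3936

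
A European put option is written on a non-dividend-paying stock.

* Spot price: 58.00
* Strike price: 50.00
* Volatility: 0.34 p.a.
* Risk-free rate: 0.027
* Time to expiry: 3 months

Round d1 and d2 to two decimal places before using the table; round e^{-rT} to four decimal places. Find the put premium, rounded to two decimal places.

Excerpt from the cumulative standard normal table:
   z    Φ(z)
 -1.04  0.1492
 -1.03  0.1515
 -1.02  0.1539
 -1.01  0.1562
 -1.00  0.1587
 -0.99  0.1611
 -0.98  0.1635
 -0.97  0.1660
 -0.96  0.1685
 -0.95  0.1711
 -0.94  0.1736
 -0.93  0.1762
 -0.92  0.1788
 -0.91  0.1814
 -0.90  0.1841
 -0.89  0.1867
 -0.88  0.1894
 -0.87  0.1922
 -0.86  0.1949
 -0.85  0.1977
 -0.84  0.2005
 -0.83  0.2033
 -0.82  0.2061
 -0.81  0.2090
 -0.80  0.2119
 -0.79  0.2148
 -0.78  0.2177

0.89

σ√T = 0.34 × 0.5000 = 0.1700
ln(S/K) + (r + σ²/2)T = ln(58/50) + (0.027 + 0.34²/2)·0.25 = 0.1484 + 0.0212 = 0.1696
d₁ = 0.1696 / 0.1700 = 0.9978 which rounds to 1.00
d₂ = d₁ − σ√T = 0.9978 − 0.1700 = 0.8278 which rounds to 0.83
exp(−rT) = exp(−0.027·0.25) = 0.9933
N(−d₂) = N(-0.83) = 0.2033;  N(−d₁) = N(-1.00) = 0.1587
P = 50·0.9933·0.2033 − 58·0.1587 = 10.0969 − 9.2046 = 0.8923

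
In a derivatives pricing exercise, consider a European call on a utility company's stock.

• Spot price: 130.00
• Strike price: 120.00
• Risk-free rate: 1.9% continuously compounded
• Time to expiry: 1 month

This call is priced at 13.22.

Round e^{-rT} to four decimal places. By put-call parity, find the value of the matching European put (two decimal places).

exp(−rT) = exp(−0.019·0.08333) = 0.9984
Put-call parity: C − P = S − K·e^(−rT) = 130 − 120·0.9984 = 130 − 119.8080 = 10.1920
P = C − (C − P) = 13.22 − (10.1920) = 3.0280

3.03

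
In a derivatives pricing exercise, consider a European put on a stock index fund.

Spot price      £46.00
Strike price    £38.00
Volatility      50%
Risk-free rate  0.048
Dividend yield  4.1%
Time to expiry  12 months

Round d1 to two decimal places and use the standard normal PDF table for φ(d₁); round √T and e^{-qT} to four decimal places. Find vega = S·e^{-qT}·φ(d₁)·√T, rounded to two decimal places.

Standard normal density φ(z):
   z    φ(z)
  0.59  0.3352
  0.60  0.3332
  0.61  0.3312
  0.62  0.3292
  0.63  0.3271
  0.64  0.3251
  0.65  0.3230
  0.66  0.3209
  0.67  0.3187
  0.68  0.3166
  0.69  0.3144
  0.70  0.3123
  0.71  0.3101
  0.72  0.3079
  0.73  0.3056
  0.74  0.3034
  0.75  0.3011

σ√T = 0.5 × 1.0000 = 0.5000
ln(S/K) + (r − q + σ²/2)T = ln(46/38) + (0.048 − 0.041 + 0.5²/2)·1 = 0.1911 + 0.1320 = 0.3231
d₁ = 0.3231 / 0.5000 = 0.6461 ≈ 0.65
√T = √1 = 1.0000
φ(d₁) = φ(0.65) = 0.3230
exp(−qT) = exp(−0.041·1) = 0.9598
vega = S·exp(−qT)·φ(d₁)·√T = 46·0.9598·0.3230·1.0000 = 14.2607

14.26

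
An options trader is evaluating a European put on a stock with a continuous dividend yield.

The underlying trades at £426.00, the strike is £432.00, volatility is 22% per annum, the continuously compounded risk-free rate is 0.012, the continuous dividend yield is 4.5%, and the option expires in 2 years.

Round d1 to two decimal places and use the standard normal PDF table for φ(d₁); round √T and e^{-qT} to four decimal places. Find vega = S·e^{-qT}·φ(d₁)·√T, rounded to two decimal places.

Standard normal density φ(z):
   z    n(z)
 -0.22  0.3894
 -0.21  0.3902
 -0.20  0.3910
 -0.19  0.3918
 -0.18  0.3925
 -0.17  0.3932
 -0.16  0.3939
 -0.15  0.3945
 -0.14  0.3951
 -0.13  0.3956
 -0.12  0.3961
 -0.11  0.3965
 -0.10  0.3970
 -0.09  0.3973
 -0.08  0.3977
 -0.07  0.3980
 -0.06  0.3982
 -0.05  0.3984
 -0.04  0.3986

T = 2;  σ√T = 0.3111
ln(S/K) + (r − q + σ²/2)T = ln(426/432) + (0.012 − 0.045 + 0.22²/2)·2 = -0.0140 − 0.0176 = -0.0316
d₁ = -0.0316 / 0.3111 = -0.1015 → -0.10
√T = √2 = 1.4142
φ(d₁) = φ(-0.10) = 0.3970
e^(−qT) = e^(−0.045·2) = 0.9139
vega = S·e^(−qT)·φ(d₁)·√T = 426·0.9139·0.3970·1.4142 = 218.5796

218.58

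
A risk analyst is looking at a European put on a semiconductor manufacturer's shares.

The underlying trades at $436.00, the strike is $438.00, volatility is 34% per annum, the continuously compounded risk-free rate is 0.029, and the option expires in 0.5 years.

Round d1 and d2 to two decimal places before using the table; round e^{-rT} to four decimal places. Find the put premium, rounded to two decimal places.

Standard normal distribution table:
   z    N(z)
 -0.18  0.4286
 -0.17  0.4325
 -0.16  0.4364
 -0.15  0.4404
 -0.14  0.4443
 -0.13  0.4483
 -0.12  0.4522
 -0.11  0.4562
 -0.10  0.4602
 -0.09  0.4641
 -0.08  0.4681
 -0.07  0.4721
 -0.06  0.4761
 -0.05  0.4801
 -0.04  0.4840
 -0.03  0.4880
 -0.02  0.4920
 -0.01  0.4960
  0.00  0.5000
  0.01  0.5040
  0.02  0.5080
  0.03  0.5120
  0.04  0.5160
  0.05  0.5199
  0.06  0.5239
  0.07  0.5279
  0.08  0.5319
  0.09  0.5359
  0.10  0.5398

$39.35

σ√T = 0.34·√0.5 = 0.2404
d₁ = [ln(436/438) + (0.029 + ½·0.34²)·0.5] / (σ√T) = (-0.0046 + 0.0434) / 0.2404 = 0.1615 ≈ 0.16
d₂ = 0.1615 − 0.2404 = -0.0789 ≈ -0.08
e^(−rT) = e^(−0.029·0.5) = 0.9856
N(−d₂) = N(0.08) = 0.5319;  N(−d₁) = N(-0.16) = 0.4364
P = 438·0.9856·0.5319 − 436·0.4364 = 229.6174 − 190.2704 = 39.3470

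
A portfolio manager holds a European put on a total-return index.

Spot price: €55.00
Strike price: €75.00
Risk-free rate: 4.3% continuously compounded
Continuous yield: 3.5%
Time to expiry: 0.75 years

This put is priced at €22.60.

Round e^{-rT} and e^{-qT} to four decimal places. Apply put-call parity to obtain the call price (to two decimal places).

€3.55

exp(−qT) = exp(−0.035·0.75) = 0.9741;  exp(−rT) = exp(−0.043·0.75) = 0.9683
Put-call parity: C − P = S·e^(−qT) − K·e^(−rT) = 55·0.9741 − 75·0.9683 = 53.5755 − 72.6225 = -19.0470
C = P + (C − P) = 22.60 + (-19.0470) = 3.5530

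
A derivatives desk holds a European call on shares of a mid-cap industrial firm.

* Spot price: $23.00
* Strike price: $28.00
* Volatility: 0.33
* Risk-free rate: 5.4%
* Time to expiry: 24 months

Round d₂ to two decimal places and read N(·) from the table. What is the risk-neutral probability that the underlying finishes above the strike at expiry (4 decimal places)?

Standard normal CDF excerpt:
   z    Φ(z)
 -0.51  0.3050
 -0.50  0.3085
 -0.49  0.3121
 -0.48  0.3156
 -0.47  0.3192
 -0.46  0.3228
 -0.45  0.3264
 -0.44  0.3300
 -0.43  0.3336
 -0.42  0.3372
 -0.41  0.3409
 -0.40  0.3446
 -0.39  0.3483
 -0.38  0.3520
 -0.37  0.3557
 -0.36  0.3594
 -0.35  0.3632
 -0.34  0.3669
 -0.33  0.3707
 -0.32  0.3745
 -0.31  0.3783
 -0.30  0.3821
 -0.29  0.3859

σ√T = 0.33 × 1.4142 = 0.4667
ln(S/K) + (r + σ²/2)T = ln(23/28) + (0.054 + 0.33²/2)·2 = -0.1967 + 0.2169 = 0.0202
d₁ = 0.0202 / 0.4667 = 0.0433 ⇒ 0.04
d₂ = d₁ − σ√T = 0.0433 − 0.4667 = -0.4234 ⇒ -0.42
Risk-neutral Pr[S_T > K] = N(d₂) = N(-0.42) = 0.3372

0.3372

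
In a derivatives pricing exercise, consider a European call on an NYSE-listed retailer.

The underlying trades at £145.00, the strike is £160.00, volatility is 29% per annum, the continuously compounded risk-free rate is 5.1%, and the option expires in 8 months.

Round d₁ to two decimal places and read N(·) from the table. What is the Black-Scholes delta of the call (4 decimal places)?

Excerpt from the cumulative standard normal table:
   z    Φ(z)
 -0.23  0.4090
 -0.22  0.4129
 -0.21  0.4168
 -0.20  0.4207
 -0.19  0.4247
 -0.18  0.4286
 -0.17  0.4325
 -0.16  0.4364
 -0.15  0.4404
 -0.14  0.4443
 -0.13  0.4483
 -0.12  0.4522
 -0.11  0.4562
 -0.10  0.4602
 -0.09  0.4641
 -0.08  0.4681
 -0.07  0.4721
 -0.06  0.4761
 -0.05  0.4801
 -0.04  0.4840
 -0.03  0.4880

σ√T = 0.29·√0.6667 = 0.2368
d₁ = [ln(145/160) + (0.051 + ½·0.29²)·0.6667] / (σ√T) = (-0.0984 + 0.0620) / 0.2368 = -0.1538 ≈ -0.15
N(d₁) = N(-0.15) = 0.4404
Δ_call = N(d₁) = 0.4404

0.4404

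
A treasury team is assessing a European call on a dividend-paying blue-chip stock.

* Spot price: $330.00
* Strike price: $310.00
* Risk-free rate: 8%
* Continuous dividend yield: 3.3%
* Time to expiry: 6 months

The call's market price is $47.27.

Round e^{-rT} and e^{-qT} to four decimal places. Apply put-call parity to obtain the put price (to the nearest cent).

$20.53

e^(−qT) = e^(−0.033·0.5) = 0.9836;  e^(−rT) = e^(−0.08·0.5) = 0.9608
Put-call parity: C − P = S·e^(−qT) − K·e^(−rT) = 330·0.9836 − 310·0.9608 = 324.5880 − 297.8480 = 26.7400
P = C − (C − P) = 47.27 − (26.7400) = 20.5300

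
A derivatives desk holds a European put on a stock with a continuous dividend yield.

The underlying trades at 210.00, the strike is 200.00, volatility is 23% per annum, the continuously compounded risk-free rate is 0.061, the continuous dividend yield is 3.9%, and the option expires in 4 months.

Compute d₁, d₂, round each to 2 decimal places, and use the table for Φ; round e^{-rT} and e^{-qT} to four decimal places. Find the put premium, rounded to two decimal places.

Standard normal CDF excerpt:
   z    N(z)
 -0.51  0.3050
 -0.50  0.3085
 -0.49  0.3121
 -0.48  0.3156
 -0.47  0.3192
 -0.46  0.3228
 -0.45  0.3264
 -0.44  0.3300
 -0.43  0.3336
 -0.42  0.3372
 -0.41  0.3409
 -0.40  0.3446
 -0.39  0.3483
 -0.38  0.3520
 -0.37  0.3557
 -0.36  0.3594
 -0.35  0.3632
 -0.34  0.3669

σ√T = 0.23·√0.3333 = 0.1328
d₁ = [ln(210/200) + (0.061 − 0.039 + 0.23²/2)·0.3333] / 0.1328 = [0.0488 + 0.0161] / 0.1328 = 0.4890 which rounds to 0.49
d₂ = d₁ − σ√T = 0.4890 − 0.1328 = 0.3563 which rounds to 0.36
exp(−qT) = exp(−0.039·0.3333) = 0.9871;  exp(−rT) = exp(−0.061·0.3333) = 0.9799
N(−d₂) = N(-0.36) = 0.3594;  N(−d₁) = N(-0.49) = 0.3121
P = 200·0.9799·0.3594 − 210·0.9871·0.3121 = 70.4352 − 64.6955 = 5.7397

5.74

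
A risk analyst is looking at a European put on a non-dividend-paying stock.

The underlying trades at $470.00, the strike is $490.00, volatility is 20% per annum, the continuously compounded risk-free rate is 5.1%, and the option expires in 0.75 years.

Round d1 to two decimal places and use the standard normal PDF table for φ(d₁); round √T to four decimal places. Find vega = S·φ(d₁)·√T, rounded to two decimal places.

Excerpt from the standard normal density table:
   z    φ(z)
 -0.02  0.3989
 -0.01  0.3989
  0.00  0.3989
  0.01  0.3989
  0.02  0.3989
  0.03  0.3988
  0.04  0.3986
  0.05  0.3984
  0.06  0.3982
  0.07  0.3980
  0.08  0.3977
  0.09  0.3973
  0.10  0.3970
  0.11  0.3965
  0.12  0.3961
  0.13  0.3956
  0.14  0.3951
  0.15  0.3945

σ√T = 0.2 × 0.8660 = 0.1732
d₁ = [ln(470/490) + (0.051 + 0.2²/2)·0.75] / 0.1732 = [-0.0417 + 0.0533] / 0.1732 = 0.0668 ≈ 0.07
√T = √0.75 = 0.8660
φ(d₁) = φ(0.07) = 0.3980
vega = S·φ(d₁)·√T = 470·0.3980·0.8660 = 161.9940

161.99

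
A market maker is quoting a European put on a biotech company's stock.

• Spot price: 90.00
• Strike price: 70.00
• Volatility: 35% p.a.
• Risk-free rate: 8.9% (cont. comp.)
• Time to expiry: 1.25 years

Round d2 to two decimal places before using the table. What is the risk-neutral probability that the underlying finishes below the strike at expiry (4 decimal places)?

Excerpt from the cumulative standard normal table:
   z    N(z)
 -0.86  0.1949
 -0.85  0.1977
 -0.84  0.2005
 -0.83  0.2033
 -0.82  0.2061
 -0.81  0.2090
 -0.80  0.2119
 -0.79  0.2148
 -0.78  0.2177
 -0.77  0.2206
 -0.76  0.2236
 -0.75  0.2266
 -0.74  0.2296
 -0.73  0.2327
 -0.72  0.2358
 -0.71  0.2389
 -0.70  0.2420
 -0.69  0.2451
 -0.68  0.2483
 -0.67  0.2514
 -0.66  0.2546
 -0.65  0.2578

σ√T = 0.35·√1.25 = 0.3913
d₁ = [ln(90/70) + (0.089 + 0.35²/2)·1.25] / 0.3913 = [0.2513 + 0.1878] / 0.3913 = 1.1222 ⇒ 1.12
d₂ = d₁ − σ√T = 1.1222 − 0.3913 = 0.7309 ⇒ 0.73
Risk-neutral Pr[S_T < K] = N(−d₂) = N(-0.73) = 0.2327

0.2327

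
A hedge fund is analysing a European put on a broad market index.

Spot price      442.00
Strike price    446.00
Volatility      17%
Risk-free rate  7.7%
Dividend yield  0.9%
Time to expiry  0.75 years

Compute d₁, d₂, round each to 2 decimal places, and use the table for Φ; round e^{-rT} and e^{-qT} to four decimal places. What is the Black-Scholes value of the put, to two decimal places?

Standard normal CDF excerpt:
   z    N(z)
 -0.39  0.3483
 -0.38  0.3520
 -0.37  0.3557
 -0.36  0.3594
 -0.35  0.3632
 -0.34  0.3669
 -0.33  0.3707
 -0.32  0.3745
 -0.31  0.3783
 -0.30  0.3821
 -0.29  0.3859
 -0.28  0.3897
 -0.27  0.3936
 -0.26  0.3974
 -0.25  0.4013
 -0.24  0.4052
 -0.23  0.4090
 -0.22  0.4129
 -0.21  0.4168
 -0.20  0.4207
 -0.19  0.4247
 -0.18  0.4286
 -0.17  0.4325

σ√T = 0.17·√0.75 = 0.1472
d₁ = [ln(442/446) + (0.077 − 0.009 + 0.17²/2)·0.75] / 0.1472 = [-0.0090 + 0.0618] / 0.1472 = 0.3588 ≈ 0.36
d₂ = d₁ − σ√T = 0.3588 − 0.1472 = 0.2116 ≈ 0.21
e^(−qT) = e^(−0.009·0.75) = 0.9933;  e^(−rT) = e^(−0.077·0.75) = 0.9439
N(−d₂) = N(-0.21) = 0.4168;  N(−d₁) = N(-0.36) = 0.3594
P = 446·0.9439·0.4168 − 442·0.9933·0.3594 = 175.4642 − 157.7905 = 17.6737

17.67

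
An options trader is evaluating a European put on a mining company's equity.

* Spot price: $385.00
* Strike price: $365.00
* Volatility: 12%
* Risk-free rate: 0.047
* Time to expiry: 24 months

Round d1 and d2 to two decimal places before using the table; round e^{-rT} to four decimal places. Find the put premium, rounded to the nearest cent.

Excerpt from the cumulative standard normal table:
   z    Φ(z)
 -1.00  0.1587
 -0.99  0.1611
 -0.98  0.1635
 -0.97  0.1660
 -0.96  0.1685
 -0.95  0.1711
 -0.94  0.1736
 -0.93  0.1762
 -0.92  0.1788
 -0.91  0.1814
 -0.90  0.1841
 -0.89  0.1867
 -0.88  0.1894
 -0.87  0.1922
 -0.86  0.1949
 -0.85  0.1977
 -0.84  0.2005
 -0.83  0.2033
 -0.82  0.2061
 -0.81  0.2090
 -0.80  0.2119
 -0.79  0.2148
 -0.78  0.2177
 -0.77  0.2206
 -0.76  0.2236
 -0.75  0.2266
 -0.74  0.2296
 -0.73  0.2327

$6.46

σ√T = 0.12·√2 = 0.1697
d₁ = [ln(385/365) + (0.047 + 0.12²/2)·2] / 0.1697 = [0.0533 + 0.1084] / 0.1697 = 0.9531 → 0.95
d₂ = d₁ − σ√T = 0.9531 − 0.1697 = 0.7834 → 0.78
exp(−rT) = exp(−0.047·2) = 0.9103
N(−d₂) = N(-0.78) = 0.2177;  N(−d₁) = N(-0.95) = 0.1711
P = 365·0.9103·0.2177 − 385·0.1711 = 72.3329 − 65.8735 = 6.4594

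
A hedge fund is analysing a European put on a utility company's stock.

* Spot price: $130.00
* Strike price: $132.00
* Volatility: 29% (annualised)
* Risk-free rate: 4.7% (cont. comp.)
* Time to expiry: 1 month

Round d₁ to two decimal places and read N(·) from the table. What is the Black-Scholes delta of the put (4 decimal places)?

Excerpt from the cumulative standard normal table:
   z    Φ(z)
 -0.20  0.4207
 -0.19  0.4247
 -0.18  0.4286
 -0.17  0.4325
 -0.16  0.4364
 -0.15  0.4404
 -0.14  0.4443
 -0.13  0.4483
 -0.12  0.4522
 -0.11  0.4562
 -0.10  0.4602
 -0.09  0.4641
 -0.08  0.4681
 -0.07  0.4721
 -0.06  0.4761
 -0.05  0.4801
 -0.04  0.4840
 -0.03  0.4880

T = 0.08333;  σ√T = 0.0837
d₁ = [ln(130/132) + (0.047 + 0.29²/2)·0.08333] / 0.0837 = [-0.0153 + 0.0074] / 0.0837 = -0.0937 ≈ -0.09
N(d₁) = N(-0.09) = 0.4641
Δ_put = N(d₁) − 1 = 0.4641 − 1 = -0.5359

-0.5359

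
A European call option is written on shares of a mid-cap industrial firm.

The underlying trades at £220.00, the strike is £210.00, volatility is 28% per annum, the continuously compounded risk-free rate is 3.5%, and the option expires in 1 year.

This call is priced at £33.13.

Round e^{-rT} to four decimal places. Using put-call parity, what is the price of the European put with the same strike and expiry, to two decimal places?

e^(−rT) = e^(−0.035·1) = 0.9656
Put-call parity: C − P = S − K·e^(−rT) = 220 − 210·0.9656 = 220 − 202.7760 = 17.2240
P = C − (C − P) = 33.13 − (17.2240) = 15.9060

£15.91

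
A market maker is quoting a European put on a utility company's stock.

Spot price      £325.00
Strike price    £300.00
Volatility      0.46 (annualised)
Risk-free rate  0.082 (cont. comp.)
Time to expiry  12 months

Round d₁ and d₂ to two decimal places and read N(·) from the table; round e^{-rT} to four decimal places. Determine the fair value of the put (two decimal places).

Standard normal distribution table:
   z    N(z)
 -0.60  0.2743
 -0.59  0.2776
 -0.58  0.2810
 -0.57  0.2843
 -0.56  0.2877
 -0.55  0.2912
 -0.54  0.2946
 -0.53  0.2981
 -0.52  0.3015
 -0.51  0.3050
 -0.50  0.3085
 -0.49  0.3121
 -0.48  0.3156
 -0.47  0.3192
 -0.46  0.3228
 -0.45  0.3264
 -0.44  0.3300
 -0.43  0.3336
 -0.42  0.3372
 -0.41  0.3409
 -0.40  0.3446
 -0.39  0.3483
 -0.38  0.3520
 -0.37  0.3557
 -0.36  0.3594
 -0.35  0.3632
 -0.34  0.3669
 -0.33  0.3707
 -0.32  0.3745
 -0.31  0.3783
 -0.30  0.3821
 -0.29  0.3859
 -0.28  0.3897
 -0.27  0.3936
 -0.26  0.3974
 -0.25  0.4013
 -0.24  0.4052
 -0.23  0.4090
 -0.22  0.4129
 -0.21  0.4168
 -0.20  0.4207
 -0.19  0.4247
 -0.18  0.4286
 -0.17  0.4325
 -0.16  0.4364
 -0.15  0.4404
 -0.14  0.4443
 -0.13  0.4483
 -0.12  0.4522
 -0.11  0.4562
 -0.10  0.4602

£33.66

σ√T = 0.46 × 1.0000 = 0.4600
d₁ = [ln(325/300) + (0.082 + ½·0.46²)·1] / (σ√T) = (0.0800 + 0.1878) / 0.4600 = 0.5823 ⇒ 0.58
d₂ = 0.5823 − 0.4600 = 0.1223 ⇒ 0.12
e^(−rT) = e^(−0.082·1) = 0.9213
N(−d₂) = N(-0.12) = 0.4522;  N(−d₁) = N(-0.58) = 0.2810
P = 300·0.9213·0.4522 − 325·0.2810 = 124.9836 − 91.3250 = 33.6586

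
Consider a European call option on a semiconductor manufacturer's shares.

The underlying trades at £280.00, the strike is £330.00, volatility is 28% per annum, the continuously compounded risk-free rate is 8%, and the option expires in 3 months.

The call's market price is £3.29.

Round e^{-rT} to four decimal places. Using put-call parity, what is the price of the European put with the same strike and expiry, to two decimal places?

£46.76

e^(−rT) = e^(−0.08·0.25) = 0.9802
Put-call parity: C − P = S − K·e^(−rT) = 280 − 330·0.9802 = 280 − 323.4660 = -43.4660
P = C − (C − P) = 3.29 − (-43.4660) = 46.7560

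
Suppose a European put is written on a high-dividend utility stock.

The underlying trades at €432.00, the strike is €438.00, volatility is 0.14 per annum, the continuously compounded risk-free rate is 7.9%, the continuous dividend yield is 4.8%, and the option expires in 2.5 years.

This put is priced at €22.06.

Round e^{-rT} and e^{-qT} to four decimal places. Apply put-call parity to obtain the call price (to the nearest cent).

€45.69

e^(−qT) = e^(−0.048·2.5) = 0.8869;  e^(−rT) = e^(−0.079·2.5) = 0.8208
Put-call parity: C − P = S·e^(−qT) − K·e^(−rT) = 432·0.8869 − 438·0.8208 = 383.1408 − 359.5104 = 23.6304
C = P + (C − P) = 22.06 + (23.6304) = 45.6904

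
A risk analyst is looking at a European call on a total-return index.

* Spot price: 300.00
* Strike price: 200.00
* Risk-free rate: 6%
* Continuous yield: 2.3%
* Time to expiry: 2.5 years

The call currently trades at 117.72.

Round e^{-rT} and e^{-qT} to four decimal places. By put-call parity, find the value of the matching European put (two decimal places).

6.63

e^(−qT) = e^(−0.023·2.5) = 0.9441;  e^(−rT) = e^(−0.06·2.5) = 0.8607
Put-call parity: C − P = S·e^(−qT) − K·e^(−rT) = 300·0.9441 − 200·0.8607 = 283.2300 − 172.1400 = 111.0900
P = C − (C − P) = 117.72 − (111.0900) = 6.6300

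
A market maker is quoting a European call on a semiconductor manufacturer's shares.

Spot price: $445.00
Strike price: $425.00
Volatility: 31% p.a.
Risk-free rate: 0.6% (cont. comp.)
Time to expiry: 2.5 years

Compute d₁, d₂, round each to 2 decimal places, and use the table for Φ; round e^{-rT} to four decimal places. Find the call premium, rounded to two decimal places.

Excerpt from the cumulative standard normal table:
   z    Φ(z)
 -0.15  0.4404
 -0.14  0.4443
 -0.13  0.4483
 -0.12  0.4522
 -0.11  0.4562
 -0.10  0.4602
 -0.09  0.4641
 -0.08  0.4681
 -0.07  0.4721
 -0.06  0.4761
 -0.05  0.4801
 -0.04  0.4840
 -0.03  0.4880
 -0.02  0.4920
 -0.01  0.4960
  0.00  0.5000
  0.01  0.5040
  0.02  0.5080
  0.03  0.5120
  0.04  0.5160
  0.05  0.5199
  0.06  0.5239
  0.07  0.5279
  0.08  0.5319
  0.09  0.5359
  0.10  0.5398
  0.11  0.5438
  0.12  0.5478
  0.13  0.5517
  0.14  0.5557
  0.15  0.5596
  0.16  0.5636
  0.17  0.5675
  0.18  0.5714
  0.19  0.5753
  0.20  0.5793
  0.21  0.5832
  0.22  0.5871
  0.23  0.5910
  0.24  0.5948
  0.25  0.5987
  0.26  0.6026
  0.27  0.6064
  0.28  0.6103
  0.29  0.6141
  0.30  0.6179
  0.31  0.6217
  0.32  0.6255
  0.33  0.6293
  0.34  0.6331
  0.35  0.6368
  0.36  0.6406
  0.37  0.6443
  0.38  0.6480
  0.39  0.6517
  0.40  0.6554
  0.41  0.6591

σ√T = 0.31·√2.5 = 0.4902
d₁ = [ln(445/425) + (0.006 + 0.31²/2)·2.5] / 0.4902 = [0.0460 + 0.1351] / 0.4902 = 0.3695 → 0.37
d₂ = d₁ − σ√T = 0.3695 − 0.4902 = -0.1207 → -0.12
e^(−rT) = e^(−0.006·2.5) = 0.9851
C = 445·N(0.37) − 425·0.9851·N(-0.12) = 445·0.6443 − 425·0.9851·0.4522 = 286.7135 − 189.3214 = 97.3921

$97.39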